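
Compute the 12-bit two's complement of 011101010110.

Original: 011101010110
Step 1 - Invert all bits: 100010101001
Step 2 - Add 1: 100010101010
Verification: 011101010110 + 100010101010 = 1000000000000; discarding the end carry (carry out of the top bit) leaves the 12-bit value 000000000000, as required for x + (-x)



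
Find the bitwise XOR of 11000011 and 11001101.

XOR: 1 when bits differ
  11000011
^ 11001101
----------
  00001110
Decimal: 195 ^ 205 = 14



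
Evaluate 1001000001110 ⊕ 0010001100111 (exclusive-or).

XOR: 1 when bits differ
  1001000001110
^ 0010001100111
---------------
  1011001101001
Decimal: 4622 ^ 1127 = 5737



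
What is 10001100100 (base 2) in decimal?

Sum of powers of 2 for each 1-bit:
2^2 + 2^5 + 2^6 + 2^10
= 4 + 32 + 64 + 1024
= 1124



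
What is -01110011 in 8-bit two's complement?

Original: 01110011
Step 1 - Invert all bits: 10001100
Step 2 - Add 1: 10001101
Verification: 01110011 + 10001101 = 100000000; discarding the end carry (carry out of the top bit) leaves the 8-bit value 00000000, as required for x + (-x)



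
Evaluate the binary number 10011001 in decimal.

Sum of powers of 2 for each 1-bit:
2^0 + 2^3 + 2^4 + 2^7
= 1 + 8 + 16 + 128
= 153



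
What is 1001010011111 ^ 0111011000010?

XOR: 1 when bits differ
  1001010011111
^ 0111011000010
---------------
  1110001011101
Decimal: 4767 ^ 3778 = 7261



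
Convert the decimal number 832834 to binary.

Using repeated division by 2:
832834 ÷ 2 = 416417 remainder 0
416417 ÷ 2 = 208208 remainder 1
208208 ÷ 2 = 104104 remainder 0
104104 ÷ 2 = 52052 remainder 0
52052 ÷ 2 = 26026 remainder 0
26026 ÷ 2 = 13013 remainder 0
13013 ÷ 2 = 6506 remainder 1
6506 ÷ 2 = 3253 remainder 0
3253 ÷ 2 = 1626 remainder 1
1626 ÷ 2 = 813 remainder 0
813 ÷ 2 = 406 remainder 1
406 ÷ 2 = 203 remainder 0
203 ÷ 2 = 101 remainder 1
101 ÷ 2 = 50 remainder 1
50 ÷ 2 = 25 remainder 0
25 ÷ 2 = 12 remainder 1
12 ÷ 2 = 6 remainder 0
6 ÷ 2 = 3 remainder 0
3 ÷ 2 = 1 remainder 1
1 ÷ 2 = 0 remainder 1
Reading remainders bottom to top: 11001011010101000010



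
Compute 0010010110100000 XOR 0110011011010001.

XOR: 1 when bits differ
  0010010110100000
^ 0110011011010001
------------------
  0100001101110001
Decimal: 9632 ^ 26321 = 17265



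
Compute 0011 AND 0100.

AND: 1 only when both bits are 1
  0011
& 0100
------
  0000
Decimal: 3 & 4 = 0



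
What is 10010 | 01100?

OR: 1 when either bit is 1
  10010
| 01100
-------
  11110
Decimal: 18 | 12 = 30



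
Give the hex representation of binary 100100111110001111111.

Group into 4-bit nibbles from right:
  0001 = 1
  0010 = 2
  0111 = 7
  1100 = C
  0111 = 7
  1111 = F
Result: 127C7F



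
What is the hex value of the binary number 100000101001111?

Group into 4-bit nibbles from right:
  0100 = 4
  0001 = 1
  0100 = 4
  1111 = F
Result: 414F



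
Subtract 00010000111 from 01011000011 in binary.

Method 1 - Direct subtraction (column by column from the right: bit − bit − borrow-in; if negative, add 2 and borrow 1 from the next column):
borrow: 00001111000
        01011000011
-       00010000111
-------------------
        01000111100

Method 2 - Add two's complement:
Two's complement of 00010000111: invert → 11101111000, add 1 → 11101111001
  01011000011
+ 11101111001
-------------
 101000111100  (end carry out of the top bit = 1)
Discarding the end carry: 01000111100
Decimal check:
  01011000011 = 512 + 128 + 64 + 2 + 1 = 707
  00010000111 = 128 + 4 + 2 + 1 = 135
  707 - 135 = 572, and 01000111100 = 512 + 32 + 16 + 8 + 4 = 572 ✓



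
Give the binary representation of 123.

Using repeated division by 2:
123 ÷ 2 = 61 remainder 1
61 ÷ 2 = 30 remainder 1
30 ÷ 2 = 15 remainder 0
15 ÷ 2 = 7 remainder 1
7 ÷ 2 = 3 remainder 1
3 ÷ 2 = 1 remainder 1
1 ÷ 2 = 0 remainder 1
Reading remainders bottom to top: 1111011



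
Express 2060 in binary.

Using repeated division by 2:
2060 ÷ 2 = 1030 remainder 0
1030 ÷ 2 = 515 remainder 0
515 ÷ 2 = 257 remainder 1
257 ÷ 2 = 128 remainder 1
128 ÷ 2 = 64 remainder 0
64 ÷ 2 = 32 remainder 0
32 ÷ 2 = 16 remainder 0
16 ÷ 2 = 8 remainder 0
8 ÷ 2 = 4 remainder 0
4 ÷ 2 = 2 remainder 0
2 ÷ 2 = 1 remainder 0
1 ÷ 2 = 0 remainder 1
Reading remainders bottom to top: 100000001100



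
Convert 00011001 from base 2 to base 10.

Sum of powers of 2 for each 1-bit:
2^0 + 2^3 + 2^4
= 1 + 8 + 16
= 25



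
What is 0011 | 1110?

OR: 1 when either bit is 1
  0011
| 1110
------
  1111
Decimal: 3 | 14 = 15



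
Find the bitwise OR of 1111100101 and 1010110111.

OR: 1 when either bit is 1
  1111100101
| 1010110111
------------
  1111110111
Decimal: 997 | 695 = 1015



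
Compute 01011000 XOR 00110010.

XOR: 1 when bits differ
  01011000
^ 00110010
----------
  01101010
Decimal: 88 ^ 50 = 106



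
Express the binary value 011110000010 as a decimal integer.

Sum of powers of 2 for each 1-bit:
2^1 + 2^7 + 2^8 + 2^9 + 2^10
= 2 + 128 + 256 + 512 + 1024
= 1922



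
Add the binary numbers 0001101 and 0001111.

Add column by column from the right: bit + bit + carry-in; write the sum mod 2, carry 1 when the sum is 2 or 3.
carry:  0011110
        0001101
+       0001111
---------------
       00011100
(the carry out of the leftmost column, 0, becomes the leading bit)
Decimal check:
  0001101 = 8 + 4 + 1 = 13
  0001111 = 8 + 4 + 2 + 1 = 15
  13 + 15 = 28, and 00011100 = 16 + 8 + 4 = 28 ✓



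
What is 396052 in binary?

Using repeated division by 2:
396052 ÷ 2 = 198026 remainder 0
198026 ÷ 2 = 99013 remainder 0
99013 ÷ 2 = 49506 remainder 1
49506 ÷ 2 = 24753 remainder 0
24753 ÷ 2 = 12376 remainder 1
12376 ÷ 2 = 6188 remainder 0
6188 ÷ 2 = 3094 remainder 0
3094 ÷ 2 = 1547 remainder 0
1547 ÷ 2 = 773 remainder 1
773 ÷ 2 = 386 remainder 1
386 ÷ 2 = 193 remainder 0
193 ÷ 2 = 96 remainder 1
96 ÷ 2 = 48 remainder 0
48 ÷ 2 = 24 remainder 0
24 ÷ 2 = 12 remainder 0
12 ÷ 2 = 6 remainder 0
6 ÷ 2 = 3 remainder 0
3 ÷ 2 = 1 remainder 1
1 ÷ 2 = 0 remainder 1
Reading remainders bottom to top: 1100000101100010100



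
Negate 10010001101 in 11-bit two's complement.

Original (sign bit 1, negative): 10010001101
Step 1 - Invert all bits: 01101110010
Step 2 - Add 1: 01101110011
Verification: 10010001101 + 01101110011 = 100000000000; discarding the end carry (carry out of the top bit) leaves the 11-bit value 00000000000, as required for x + (-x)



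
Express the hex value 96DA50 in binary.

Convert each hex digit to 4 bits:
  9 = 1001
  6 = 0110
  D = 1101
  A = 1010
  5 = 0101
  0 = 0000
Concatenate: 100101101101101001010000



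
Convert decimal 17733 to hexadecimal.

Using repeated division by 16 (digits 10–15 are A–F):
17733 ÷ 16 = 1108 remainder 5
1108 ÷ 16 = 69 remainder 4
69 ÷ 16 = 4 remainder 5
4 ÷ 16 = 0 remainder 4
Reading remainders bottom to top: 4545



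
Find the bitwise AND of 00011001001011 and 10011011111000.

AND: 1 only when both bits are 1
  00011001001011
& 10011011111000
----------------
  00011001001000
Decimal: 1611 & 9976 = 1608



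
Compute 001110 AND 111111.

AND: 1 only when both bits are 1
  001110
& 111111
--------
  001110
Decimal: 14 & 63 = 14



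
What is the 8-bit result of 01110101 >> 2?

Original: 01110101 (decimal 117)
Shift right by 2 positions
Drop the 2 low bits; fill with zeros on the left
Result: 00011101 (decimal 29)
Equivalent: 117 >> 2 = 117 ÷ 2^2 = 29



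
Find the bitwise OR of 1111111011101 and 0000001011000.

OR: 1 when either bit is 1
  1111111011101
| 0000001011000
---------------
  1111111011101
Decimal: 8157 | 88 = 8157



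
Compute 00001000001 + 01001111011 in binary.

Add column by column from the right: bit + bit + carry-in; write the sum mod 2, carry 1 when the sum is 2 or 3.
carry:  00010000110
        00001000001
+       01001111011
-------------------
       001010111100
(the carry out of the leftmost column, 0, becomes the leading bit)
Decimal check:
  00001000001 = 64 + 1 = 65
  01001111011 = 512 + 64 + 32 + 16 + 8 + 2 + 1 = 635
  65 + 635 = 700, and 001010111100 = 512 + 128 + 32 + 16 + 8 + 4 = 700 ✓



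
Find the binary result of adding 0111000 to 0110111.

Add column by column from the right: bit + bit + carry-in; write the sum mod 2, carry 1 when the sum is 2 or 3.
carry:  1100000
        0111000
+       0110111
---------------
       01101111
(the carry out of the leftmost column, 0, becomes the leading bit)
Decimal check:
  0111000 = 32 + 16 + 8 = 56
  0110111 = 32 + 16 + 4 + 2 + 1 = 55
  56 + 55 = 111, and 01101111 = 64 + 32 + 8 + 4 + 2 + 1 = 111 ✓



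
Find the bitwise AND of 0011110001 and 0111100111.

AND: 1 only when both bits are 1
  0011110001
& 0111100111
------------
  0011100001
Decimal: 241 & 487 = 225



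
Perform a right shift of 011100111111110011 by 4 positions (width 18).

Original: 011100111111110011 (decimal 118771)
Shift right by 4 positions
Drop the 4 low bits; fill with zeros on the left
Result: 000001110011111111 (decimal 7423)
Equivalent: 118771 >> 4 = 118771 ÷ 2^4 = 7423



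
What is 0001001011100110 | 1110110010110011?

OR: 1 when either bit is 1
  0001001011100110
| 1110110010110011
------------------
  1111111011110111
Decimal: 4838 | 60595 = 65271



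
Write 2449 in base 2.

Using repeated division by 2:
2449 ÷ 2 = 1224 remainder 1
1224 ÷ 2 = 612 remainder 0
612 ÷ 2 = 306 remainder 0
306 ÷ 2 = 153 remainder 0
153 ÷ 2 = 76 remainder 1
76 ÷ 2 = 38 remainder 0
38 ÷ 2 = 19 remainder 0
19 ÷ 2 = 9 remainder 1
9 ÷ 2 = 4 remainder 1
4 ÷ 2 = 2 remainder 0
2 ÷ 2 = 1 remainder 0
1 ÷ 2 = 0 remainder 1
Reading remainders bottom to top: 100110010001



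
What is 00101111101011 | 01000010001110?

OR: 1 when either bit is 1
  00101111101011
| 01000010001110
----------------
  01101111101111
Decimal: 3051 | 4238 = 7151



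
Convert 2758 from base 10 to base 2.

Using repeated division by 2:
2758 ÷ 2 = 1379 remainder 0
1379 ÷ 2 = 689 remainder 1
689 ÷ 2 = 344 remainder 1
344 ÷ 2 = 172 remainder 0
172 ÷ 2 = 86 remainder 0
86 ÷ 2 = 43 remainder 0
43 ÷ 2 = 21 remainder 1
21 ÷ 2 = 10 remainder 1
10 ÷ 2 = 5 remainder 0
5 ÷ 2 = 2 remainder 1
2 ÷ 2 = 1 remainder 0
1 ÷ 2 = 0 remainder 1
Reading remainders bottom to top: 101011000110



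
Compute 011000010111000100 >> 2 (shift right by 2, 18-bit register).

Original: 011000010111000100 (decimal 99780)
Shift right by 2 positions
Drop the 2 low bits; fill with zeros on the left
Result: 000110000101110001 (decimal 24945)
Equivalent: 99780 >> 2 = 99780 ÷ 2^2 = 24945



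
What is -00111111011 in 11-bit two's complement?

Original: 00111111011
Step 1 - Invert all bits: 11000000100
Step 2 - Add 1: 11000000101
Verification: 00111111011 + 11000000101 = 100000000000; discarding the end carry (carry out of the top bit) leaves the 11-bit value 00000000000, as required for x + (-x)



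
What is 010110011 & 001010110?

AND: 1 only when both bits are 1
  010110011
& 001010110
-----------
  000010010
Decimal: 179 & 86 = 18



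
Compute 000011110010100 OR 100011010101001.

OR: 1 when either bit is 1
  000011110010100
| 100011010101001
-----------------
  100011110111101
Decimal: 1940 | 18089 = 18365



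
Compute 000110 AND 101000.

AND: 1 only when both bits are 1
  000110
& 101000
--------
  000000
Decimal: 6 & 40 = 0



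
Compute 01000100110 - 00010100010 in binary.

Method 1 - Direct subtraction (column by column from the right: bit − bit − borrow-in; if negative, add 2 and borrow 1 from the next column):
borrow: 01100000000
        01000100110
-       00010100010
-------------------
        00110000100

Method 2 - Add two's complement:
Two's complement of 00010100010: invert → 11101011101, add 1 → 11101011110
  01000100110
+ 11101011110
-------------
 100110000100  (end carry out of the top bit = 1)
Discarding the end carry: 00110000100
Decimal check:
  01000100110 = 512 + 32 + 4 + 2 = 550
  00010100010 = 128 + 32 + 2 = 162
  550 - 162 = 388, and 00110000100 = 256 + 128 + 4 = 388 ✓



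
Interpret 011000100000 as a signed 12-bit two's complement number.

Binary: 011000100000
Sign bit: 0 (non-negative)
Read directly as an unsigned value:
011000100000 = 1024 + 512 + 32 = 1568
Value: 1568



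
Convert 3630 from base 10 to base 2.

Using repeated division by 2:
3630 ÷ 2 = 1815 remainder 0
1815 ÷ 2 = 907 remainder 1
907 ÷ 2 = 453 remainder 1
453 ÷ 2 = 226 remainder 1
226 ÷ 2 = 113 remainder 0
113 ÷ 2 = 56 remainder 1
56 ÷ 2 = 28 remainder 0
28 ÷ 2 = 14 remainder 0
14 ÷ 2 = 7 remainder 0
7 ÷ 2 = 3 remainder 1
3 ÷ 2 = 1 remainder 1
1 ÷ 2 = 0 remainder 1
Reading remainders bottom to top: 111000101110



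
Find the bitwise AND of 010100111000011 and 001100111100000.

AND: 1 only when both bits are 1
  010100111000011
& 001100111100000
-----------------
  000100111000000
Decimal: 10691 & 6624 = 2496



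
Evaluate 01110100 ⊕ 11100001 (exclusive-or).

XOR: 1 when bits differ
  01110100
^ 11100001
----------
  10010101
Decimal: 116 ^ 225 = 149



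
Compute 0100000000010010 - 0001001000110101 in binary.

Method 1 - Direct subtraction (column by column from the right: bit − bit − borrow-in; if negative, add 2 and borrow 1 from the next column):
borrow: 0111111111111010
        0100000000010010
-       0001001000110101
------------------------
        0010110111011101

Method 2 - Add two's complement:
Two's complement of 0001001000110101: invert → 1110110111001010, add 1 → 1110110111001011
  0100000000010010
+ 1110110111001011
------------------
 10010110111011101  (end carry out of the top bit = 1)
Discarding the end carry: 0010110111011101
Decimal check:
  0100000000010010 = 16384 + 16 + 2 = 16402
  0001001000110101 = 4096 + 512 + 32 + 16 + 4 + 1 = 4661
  16402 - 4661 = 11741, and 0010110111011101 = 8192 + 2048 + 1024 + 256 + 128 + 64 + 16 + 8 + 4 + 1 = 11741 ✓



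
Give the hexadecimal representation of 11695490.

Using repeated division by 16 (digits 10–15 are A–F):
11695490 ÷ 16 = 730968 remainder 2
730968 ÷ 16 = 45685 remainder 8
45685 ÷ 16 = 2855 remainder 5
2855 ÷ 16 = 178 remainder 7
178 ÷ 16 = 11 remainder 2
11 ÷ 16 = 0 remainder 11 (B)
Reading remainders bottom to top: B27582



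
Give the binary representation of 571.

Using repeated division by 2:
571 ÷ 2 = 285 remainder 1
285 ÷ 2 = 142 remainder 1
142 ÷ 2 = 71 remainder 0
71 ÷ 2 = 35 remainder 1
35 ÷ 2 = 17 remainder 1
17 ÷ 2 = 8 remainder 1
8 ÷ 2 = 4 remainder 0
4 ÷ 2 = 2 remainder 0
2 ÷ 2 = 1 remainder 0
1 ÷ 2 = 0 remainder 1
Reading remainders bottom to top: 1000111011



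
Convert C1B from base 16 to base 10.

Expand by place value (powers of 16):
Digit values: C = 12, B = 11
C1B = 12 × 16^2 + 1 × 16^1 + 11 × 16^0
= 12 × 256 + 1 × 16 + 11 × 1
= 3072 + 16 + 11
= 3099



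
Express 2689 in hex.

Using repeated division by 16 (digits 10–15 are A–F):
2689 ÷ 16 = 168 remainder 1
168 ÷ 16 = 10 remainder 8
10 ÷ 16 = 0 remainder 10 (A)
Reading remainders bottom to top: A81



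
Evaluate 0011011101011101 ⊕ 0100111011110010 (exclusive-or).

XOR: 1 when bits differ
  0011011101011101
^ 0100111011110010
------------------
  0111100110101111
Decimal: 14173 ^ 20210 = 31151



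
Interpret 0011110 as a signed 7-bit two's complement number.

Binary: 0011110
Sign bit: 0 (non-negative)
Read directly as an unsigned value:
0011110 = 16 + 8 + 4 + 2 = 30
Value: 30



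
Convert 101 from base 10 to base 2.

Using repeated division by 2:
101 ÷ 2 = 50 remainder 1
50 ÷ 2 = 25 remainder 0
25 ÷ 2 = 12 remainder 1
12 ÷ 2 = 6 remainder 0
6 ÷ 2 = 3 remainder 0
3 ÷ 2 = 1 remainder 1
1 ÷ 2 = 0 remainder 1
Reading remainders bottom to top: 1100101



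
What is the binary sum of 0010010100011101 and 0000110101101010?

Add column by column from the right: bit + bit + carry-in; write the sum mod 2, carry 1 when the sum is 2 or 3.
carry:  0001101011110000
        0010010100011101
+       0000110101101010
------------------------
       00011001010000111
(the carry out of the leftmost column, 0, becomes the leading bit)
Decimal check:
  0010010100011101 = 8192 + 1024 + 256 + 16 + 8 + 4 + 1 = 9501
  0000110101101010 = 2048 + 1024 + 256 + 64 + 32 + 8 + 2 = 3434
  9501 + 3434 = 12935, and 00011001010000111 = 8192 + 4096 + 512 + 128 + 4 + 2 + 1 = 12935 ✓



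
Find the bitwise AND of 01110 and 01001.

AND: 1 only when both bits are 1
  01110
& 01001
-------
  01000
Decimal: 14 & 9 = 8



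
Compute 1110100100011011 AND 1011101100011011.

AND: 1 only when both bits are 1
  1110100100011011
& 1011101100011011
------------------
  1010100100011011
Decimal: 59675 & 47899 = 43291



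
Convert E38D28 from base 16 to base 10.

Expand by place value (powers of 16):
Digit values: E = 14, D = 13
E38D28 = 14 × 16^5 + 3 × 16^4 + 8 × 16^3 + 13 × 16^2 + 2 × 16^1 + 8 × 16^0
= 14 × 1048576 + 3 × 65536 + 8 × 4096 + 13 × 256 + 2 × 16 + 8 × 1
= 14680064 + 196608 + 32768 + 3328 + 32 + 8
= 14912808



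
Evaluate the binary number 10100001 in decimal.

Sum of powers of 2 for each 1-bit:
2^0 + 2^5 + 2^7
= 1 + 32 + 128
= 161



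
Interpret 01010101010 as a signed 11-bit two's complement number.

Binary: 01010101010
Sign bit: 0 (non-negative)
Read directly as an unsigned value:
01010101010 = 512 + 128 + 32 + 8 + 2 = 682
Value: 682



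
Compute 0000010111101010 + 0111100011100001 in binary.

Add column by column from the right: bit + bit + carry-in; write the sum mod 2, carry 1 when the sum is 2 or 3.
carry:  0000001111000000
        0000010111101010
+       0111100011100001
------------------------
       00111111011001011
(the carry out of the leftmost column, 0, becomes the leading bit)
Decimal check:
  0000010111101010 = 1024 + 256 + 128 + 64 + 32 + 8 + 2 = 1514
  0111100011100001 = 16384 + 8192 + 4096 + 2048 + 128 + 64 + 32 + 1 = 30945
  1514 + 30945 = 32459, and 00111111011001011 = 16384 + 8192 + 4096 + 2048 + 1024 + 512 + 128 + 64 + 8 + 2 + 1 = 32459 ✓



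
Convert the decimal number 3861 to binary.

Using repeated division by 2:
3861 ÷ 2 = 1930 remainder 1
1930 ÷ 2 = 965 remainder 0
965 ÷ 2 = 482 remainder 1
482 ÷ 2 = 241 remainder 0
241 ÷ 2 = 120 remainder 1
120 ÷ 2 = 60 remainder 0
60 ÷ 2 = 30 remainder 0
30 ÷ 2 = 15 remainder 0
15 ÷ 2 = 7 remainder 1
7 ÷ 2 = 3 remainder 1
3 ÷ 2 = 1 remainder 1
1 ÷ 2 = 0 remainder 1
Reading remainders bottom to top: 111100010101



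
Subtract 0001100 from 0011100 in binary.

Method 1 - Direct subtraction (column by column from the right: bit − bit − borrow-in; if negative, add 2 and borrow 1 from the next column):
borrow: 0000000
        0011100
-       0001100
---------------
        0010000

Method 2 - Add two's complement:
Two's complement of 0001100: invert → 1110011, add 1 → 1110100
  0011100
+ 1110100
---------
 10010000  (end carry out of the top bit = 1)
Discarding the end carry: 0010000
Decimal check:
  0011100 = 16 + 8 + 4 = 28
  0001100 = 8 + 4 = 12
  28 - 12 = 16, and 0010000 = 16 ✓



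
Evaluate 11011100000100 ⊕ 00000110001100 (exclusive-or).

XOR: 1 when bits differ
  11011100000100
^ 00000110001100
----------------
  11011010001000
Decimal: 14084 ^ 396 = 13960



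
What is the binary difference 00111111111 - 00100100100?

Method 1 - Direct subtraction (column by column from the right: bit − bit − borrow-in; if negative, add 2 and borrow 1 from the next column):
borrow: 00000000000
        00111111111
-       00100100100
-------------------
        00011011011

Method 2 - Add two's complement:
Two's complement of 00100100100: invert → 11011011011, add 1 → 11011011100
  00111111111
+ 11011011100
-------------
 100011011011  (end carry out of the top bit = 1)
Discarding the end carry: 00011011011
Decimal check:
  00111111111 = 256 + 128 + 64 + 32 + 16 + 8 + 4 + 2 + 1 = 511
  00100100100 = 256 + 32 + 4 = 292
  511 - 292 = 219, and 00011011011 = 128 + 64 + 16 + 8 + 2 + 1 = 219 ✓



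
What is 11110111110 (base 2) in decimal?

Sum of powers of 2 for each 1-bit:
2^1 + 2^2 + 2^3 + 2^4 + 2^5 + 2^7 + 2^8 + 2^9 + 2^10
= 2 + 4 + 8 + 16 + 32 + 128 + 256 + 512 + 1024
= 1982



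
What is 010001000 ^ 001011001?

XOR: 1 when bits differ
  010001000
^ 001011001
-----------
  011010001
Decimal: 136 ^ 89 = 209



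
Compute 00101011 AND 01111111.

AND: 1 only when both bits are 1
  00101011
& 01111111
----------
  00101011
Decimal: 43 & 127 = 43



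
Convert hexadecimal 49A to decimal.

Expand by place value (powers of 16):
Digit values: A = 10
49A = 4 × 16^2 + 9 × 16^1 + 10 × 16^0
= 4 × 256 + 9 × 16 + 10 × 1
= 1024 + 144 + 10
= 1178



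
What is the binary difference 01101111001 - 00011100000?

Method 1 - Direct subtraction (column by column from the right: bit − bit − borrow-in; if negative, add 2 and borrow 1 from the next column):
borrow: 00100000000
        01101111001
-       00011100000
-------------------
        01010011001

Method 2 - Add two's complement:
Two's complement of 00011100000: invert → 11100011111, add 1 → 11100100000
  01101111001
+ 11100100000
-------------
 101010011001  (end carry out of the top bit = 1)
Discarding the end carry: 01010011001
Decimal check:
  01101111001 = 512 + 256 + 64 + 32 + 16 + 8 + 1 = 889
  00011100000 = 128 + 64 + 32 = 224
  889 - 224 = 665, and 01010011001 = 512 + 128 + 16 + 8 + 1 = 665 ✓



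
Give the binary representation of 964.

Using repeated division by 2:
964 ÷ 2 = 482 remainder 0
482 ÷ 2 = 241 remainder 0
241 ÷ 2 = 120 remainder 1
120 ÷ 2 = 60 remainder 0
60 ÷ 2 = 30 remainder 0
30 ÷ 2 = 15 remainder 0
15 ÷ 2 = 7 remainder 1
7 ÷ 2 = 3 remainder 1
3 ÷ 2 = 1 remainder 1
1 ÷ 2 = 0 remainder 1
Reading remainders bottom to top: 1111000100



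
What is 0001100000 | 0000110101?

OR: 1 when either bit is 1
  0001100000
| 0000110101
------------
  0001110101
Decimal: 96 | 53 = 117



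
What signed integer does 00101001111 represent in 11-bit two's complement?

Binary: 00101001111
Sign bit: 0 (non-negative)
Read directly as an unsigned value:
00101001111 = 256 + 64 + 8 + 4 + 2 + 1 = 335
Value: 335



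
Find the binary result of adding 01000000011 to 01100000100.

Add column by column from the right: bit + bit + carry-in; write the sum mod 2, carry 1 when the sum is 2 or 3.
carry:  10000000000
        01000000011
+       01100000100
-------------------
       010100000111
(the carry out of the leftmost column, 0, becomes the leading bit)
Decimal check:
  01000000011 = 512 + 2 + 1 = 515
  01100000100 = 512 + 256 + 4 = 772
  515 + 772 = 1287, and 010100000111 = 1024 + 256 + 4 + 2 + 1 = 1287 ✓



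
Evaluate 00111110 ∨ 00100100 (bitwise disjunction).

OR: 1 when either bit is 1
  00111110
| 00100100
----------
  00111110
Decimal: 62 | 36 = 62



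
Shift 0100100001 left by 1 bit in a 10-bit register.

Original: 0100100001 (decimal 289)
Shift left by 1 position
Append 1 zero on the right
Result: 1001000010 (decimal 578)
Equivalent: 289 << 1 = 289 × 2^1 = 578



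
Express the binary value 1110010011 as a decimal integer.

Sum of powers of 2 for each 1-bit:
2^0 + 2^1 + 2^4 + 2^7 + 2^8 + 2^9
= 1 + 2 + 16 + 128 + 256 + 512
= 915



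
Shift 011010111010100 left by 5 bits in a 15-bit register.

Original: 011010111010100 (decimal 13780)
Shift left by 5 positions
Append 5 zeros on the right and drop the 5 high bits that overflow the 15-bit width
Result: 011101010000000 (decimal 14976)
Equivalent: 13780 << 5 = 13780 × 2^5 = 440960, truncated to 15 bits = 14976



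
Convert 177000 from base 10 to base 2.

Using repeated division by 2:
177000 ÷ 2 = 88500 remainder 0
88500 ÷ 2 = 44250 remainder 0
44250 ÷ 2 = 22125 remainder 0
22125 ÷ 2 = 11062 remainder 1
11062 ÷ 2 = 5531 remainder 0
5531 ÷ 2 = 2765 remainder 1
2765 ÷ 2 = 1382 remainder 1
1382 ÷ 2 = 691 remainder 0
691 ÷ 2 = 345 remainder 1
345 ÷ 2 = 172 remainder 1
172 ÷ 2 = 86 remainder 0
86 ÷ 2 = 43 remainder 0
43 ÷ 2 = 21 remainder 1
21 ÷ 2 = 10 remainder 1
10 ÷ 2 = 5 remainder 0
5 ÷ 2 = 2 remainder 1
2 ÷ 2 = 1 remainder 0
1 ÷ 2 = 0 remainder 1
Reading remainders bottom to top: 101011001101101000



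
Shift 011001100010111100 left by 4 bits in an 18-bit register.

Original: 011001100010111100 (decimal 104636)
Shift left by 4 positions
Append 4 zeros on the right and drop the 4 high bits that overflow the 18-bit width
Result: 011000101111000000 (decimal 101312)
Equivalent: 104636 << 4 = 104636 × 2^4 = 1674176, truncated to 18 bits = 101312



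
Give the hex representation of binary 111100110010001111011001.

Group into 4-bit nibbles from right:
  1111 = F
  0011 = 3
  0010 = 2
  0011 = 3
  1101 = D
  1001 = 9
Result: F323D9



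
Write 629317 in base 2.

Using repeated division by 2:
629317 ÷ 2 = 314658 remainder 1
314658 ÷ 2 = 157329 remainder 0
157329 ÷ 2 = 78664 remainder 1
78664 ÷ 2 = 39332 remainder 0
39332 ÷ 2 = 19666 remainder 0
19666 ÷ 2 = 9833 remainder 0
9833 ÷ 2 = 4916 remainder 1
4916 ÷ 2 = 2458 remainder 0
2458 ÷ 2 = 1229 remainder 0
1229 ÷ 2 = 614 remainder 1
614 ÷ 2 = 307 remainder 0
307 ÷ 2 = 153 remainder 1
153 ÷ 2 = 76 remainder 1
76 ÷ 2 = 38 remainder 0
38 ÷ 2 = 19 remainder 0
19 ÷ 2 = 9 remainder 1
9 ÷ 2 = 4 remainder 1
4 ÷ 2 = 2 remainder 0
2 ÷ 2 = 1 remainder 0
1 ÷ 2 = 0 remainder 1
Reading remainders bottom to top: 10011001101001000101



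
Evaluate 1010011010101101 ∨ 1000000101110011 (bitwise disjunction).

OR: 1 when either bit is 1
  1010011010101101
| 1000000101110011
------------------
  1010011111111111
Decimal: 42669 | 33139 = 43007



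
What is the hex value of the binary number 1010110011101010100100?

Group into 4-bit nibbles from right:
  0010 = 2
  1011 = B
  0011 = 3
  1010 = A
  1010 = A
  0100 = 4
Result: 2B3AA4



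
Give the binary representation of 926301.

Using repeated division by 2:
926301 ÷ 2 = 463150 remainder 1
463150 ÷ 2 = 231575 remainder 0
231575 ÷ 2 = 115787 remainder 1
115787 ÷ 2 = 57893 remainder 1
57893 ÷ 2 = 28946 remainder 1
28946 ÷ 2 = 14473 remainder 0
14473 ÷ 2 = 7236 remainder 1
7236 ÷ 2 = 3618 remainder 0
3618 ÷ 2 = 1809 remainder 0
1809 ÷ 2 = 904 remainder 1
904 ÷ 2 = 452 remainder 0
452 ÷ 2 = 226 remainder 0
226 ÷ 2 = 113 remainder 0
113 ÷ 2 = 56 remainder 1
56 ÷ 2 = 28 remainder 0
28 ÷ 2 = 14 remainder 0
14 ÷ 2 = 7 remainder 0
7 ÷ 2 = 3 remainder 1
3 ÷ 2 = 1 remainder 1
1 ÷ 2 = 0 remainder 1
Reading remainders bottom to top: 11100010001001011101



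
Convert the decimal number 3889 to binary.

Using repeated division by 2:
3889 ÷ 2 = 1944 remainder 1
1944 ÷ 2 = 972 remainder 0
972 ÷ 2 = 486 remainder 0
486 ÷ 2 = 243 remainder 0
243 ÷ 2 = 121 remainder 1
121 ÷ 2 = 60 remainder 1
60 ÷ 2 = 30 remainder 0
30 ÷ 2 = 15 remainder 0
15 ÷ 2 = 7 remainder 1
7 ÷ 2 = 3 remainder 1
3 ÷ 2 = 1 remainder 1
1 ÷ 2 = 0 remainder 1
Reading remainders bottom to top: 111100110001



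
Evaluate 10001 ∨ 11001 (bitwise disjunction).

OR: 1 when either bit is 1
  10001
| 11001
-------
  11001
Decimal: 17 | 25 = 25



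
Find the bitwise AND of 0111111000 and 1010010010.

AND: 1 only when both bits are 1
  0111111000
& 1010010010
------------
  0010010000
Decimal: 504 & 658 = 144



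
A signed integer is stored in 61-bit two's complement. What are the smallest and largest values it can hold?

For 61-bit two's complement:
Minimum: -2^60 = -1152921504606846976
Maximum: 2^60 - 1 = 1152921504606846975



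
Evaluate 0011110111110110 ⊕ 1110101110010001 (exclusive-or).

XOR: 1 when bits differ
  0011110111110110
^ 1110101110010001
------------------
  1101011001100111
Decimal: 15862 ^ 60305 = 54887



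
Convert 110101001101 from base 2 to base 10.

Sum of powers of 2 for each 1-bit:
2^0 + 2^2 + 2^3 + 2^6 + 2^8 + 2^10 + 2^11
= 1 + 4 + 8 + 64 + 256 + 1024 + 2048
= 3405



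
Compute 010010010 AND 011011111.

AND: 1 only when both bits are 1
  010010010
& 011011111
-----------
  010010010
Decimal: 146 & 223 = 146



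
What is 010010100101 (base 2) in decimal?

Sum of powers of 2 for each 1-bit:
2^0 + 2^2 + 2^5 + 2^7 + 2^10
= 1 + 4 + 32 + 128 + 1024
= 1189



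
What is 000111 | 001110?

OR: 1 when either bit is 1
  000111
| 001110
--------
  001111
Decimal: 7 | 14 = 15



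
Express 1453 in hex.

Using repeated division by 16 (digits 10–15 are A–F):
1453 ÷ 16 = 90 remainder 13 (D)
90 ÷ 16 = 5 remainder 10 (A)
5 ÷ 16 = 0 remainder 5
Reading remainders bottom to top: 5AD



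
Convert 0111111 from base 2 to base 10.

Sum of powers of 2 for each 1-bit:
2^0 + 2^1 + 2^2 + 2^3 + 2^4 + 2^5
= 1 + 2 + 4 + 8 + 16 + 32
= 63



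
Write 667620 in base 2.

Using repeated division by 2:
667620 ÷ 2 = 333810 remainder 0
333810 ÷ 2 = 166905 remainder 0
166905 ÷ 2 = 83452 remainder 1
83452 ÷ 2 = 41726 remainder 0
41726 ÷ 2 = 20863 remainder 0
20863 ÷ 2 = 10431 remainder 1
10431 ÷ 2 = 5215 remainder 1
5215 ÷ 2 = 2607 remainder 1
2607 ÷ 2 = 1303 remainder 1
1303 ÷ 2 = 651 remainder 1
651 ÷ 2 = 325 remainder 1
325 ÷ 2 = 162 remainder 1
162 ÷ 2 = 81 remainder 0
81 ÷ 2 = 40 remainder 1
40 ÷ 2 = 20 remainder 0
20 ÷ 2 = 10 remainder 0
10 ÷ 2 = 5 remainder 0
5 ÷ 2 = 2 remainder 1
2 ÷ 2 = 1 remainder 0
1 ÷ 2 = 0 remainder 1
Reading remainders bottom to top: 10100010111111100100



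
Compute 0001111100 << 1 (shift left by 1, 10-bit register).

Original: 0001111100 (decimal 124)
Shift left by 1 position
Append 1 zero on the right
Result: 0011111000 (decimal 248)
Equivalent: 124 << 1 = 124 × 2^1 = 248



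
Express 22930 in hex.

Using repeated division by 16 (digits 10–15 are A–F):
22930 ÷ 16 = 1433 remainder 2
1433 ÷ 16 = 89 remainder 9
89 ÷ 16 = 5 remainder 9
5 ÷ 16 = 0 remainder 5
Reading remainders bottom to top: 5992



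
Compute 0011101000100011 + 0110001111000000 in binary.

Add column by column from the right: bit + bit + carry-in; write the sum mod 2, carry 1 when the sum is 2 or 3.
carry:  1100010000000000
        0011101000100011
+       0110001111000000
------------------------
       01001110111100011
(the carry out of the leftmost column, 0, becomes the leading bit)
Decimal check:
  0011101000100011 = 8192 + 4096 + 2048 + 512 + 32 + 2 + 1 = 14883
  0110001111000000 = 16384 + 8192 + 512 + 256 + 128 + 64 = 25536
  14883 + 25536 = 40419, and 01001110111100011 = 32768 + 4096 + 2048 + 1024 + 256 + 128 + 64 + 32 + 2 + 1 = 40419 ✓



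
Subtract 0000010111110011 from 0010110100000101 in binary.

Method 1 - Direct subtraction (column by column from the right: bit − bit − borrow-in; if negative, add 2 and borrow 1 from the next column):
borrow: 0000111111100100
        0010110100000101
-       0000010111110011
------------------------
        0010011100010010

Method 2 - Add two's complement:
Two's complement of 0000010111110011: invert → 1111101000001100, add 1 → 1111101000001101
  0010110100000101
+ 1111101000001101
------------------
 10010011100010010  (end carry out of the top bit = 1)
Discarding the end carry: 0010011100010010
Decimal check:
  0010110100000101 = 8192 + 2048 + 1024 + 256 + 4 + 1 = 11525
  0000010111110011 = 1024 + 256 + 128 + 64 + 32 + 16 + 2 + 1 = 1523
  11525 - 1523 = 10002, and 0010011100010010 = 8192 + 1024 + 512 + 256 + 16 + 2 = 10002 ✓



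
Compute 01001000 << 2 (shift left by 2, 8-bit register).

Original: 01001000 (decimal 72)
Shift left by 2 positions
Append 2 zeros on the right and drop the 2 high bits that overflow the 8-bit width
Result: 00100000 (decimal 32)
Equivalent: 72 << 2 = 72 × 2^2 = 288, truncated to 8 bits = 32



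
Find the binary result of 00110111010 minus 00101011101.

Method 1 - Direct subtraction (column by column from the right: bit − bit − borrow-in; if negative, add 2 and borrow 1 from the next column):
borrow: 00010111010
        00110111010
-       00101011101
-------------------
        00001011101

Method 2 - Add two's complement:
Two's complement of 00101011101: invert → 11010100010, add 1 → 11010100011
  00110111010
+ 11010100011
-------------
 100001011101  (end carry out of the top bit = 1)
Discarding the end carry: 00001011101
Decimal check:
  00110111010 = 256 + 128 + 32 + 16 + 8 + 2 = 442
  00101011101 = 256 + 64 + 16 + 8 + 4 + 1 = 349
  442 - 349 = 93, and 00001011101 = 64 + 16 + 8 + 4 + 1 = 93 ✓



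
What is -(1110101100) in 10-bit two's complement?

Original (sign bit 1, negative): 1110101100
Step 1 - Invert all bits: 0001010011
Step 2 - Add 1: 0001010100
Verification: 1110101100 + 0001010100 = 10000000000; discarding the end carry (carry out of the top bit) leaves the 10-bit value 0000000000, as required for x + (-x)



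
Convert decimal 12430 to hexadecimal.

Using repeated division by 16 (digits 10–15 are A–F):
12430 ÷ 16 = 776 remainder 14 (E)
776 ÷ 16 = 48 remainder 8
48 ÷ 16 = 3 remainder 0
3 ÷ 16 = 0 remainder 3
Reading remainders bottom to top: 308E



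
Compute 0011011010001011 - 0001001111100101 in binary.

Method 1 - Direct subtraction (column by column from the right: bit − bit − borrow-in; if negative, add 2 and borrow 1 from the next column):
borrow: 0000011111001000
        0011011010001011
-       0001001111100101
------------------------
        0010001010100110

Method 2 - Add two's complement:
Two's complement of 0001001111100101: invert → 1110110000011010, add 1 → 1110110000011011
  0011011010001011
+ 1110110000011011
------------------
 10010001010100110  (end carry out of the top bit = 1)
Discarding the end carry: 0010001010100110
Decimal check:
  0011011010001011 = 8192 + 4096 + 1024 + 512 + 128 + 8 + 2 + 1 = 13963
  0001001111100101 = 4096 + 512 + 256 + 128 + 64 + 32 + 4 + 1 = 5093
  13963 - 5093 = 8870, and 0010001010100110 = 8192 + 512 + 128 + 32 + 4 + 2 = 8870 ✓



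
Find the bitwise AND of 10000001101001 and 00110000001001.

AND: 1 only when both bits are 1
  10000001101001
& 00110000001001
----------------
  00000000001001
Decimal: 8297 & 3081 = 9



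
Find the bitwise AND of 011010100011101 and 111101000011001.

AND: 1 only when both bits are 1
  011010100011101
& 111101000011001
-----------------
  011000000011001
Decimal: 13597 & 31257 = 12313



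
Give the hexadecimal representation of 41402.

Using repeated division by 16 (digits 10–15 are A–F):
41402 ÷ 16 = 2587 remainder 10 (A)
2587 ÷ 16 = 161 remainder 11 (B)
161 ÷ 16 = 10 remainder 1
10 ÷ 16 = 0 remainder 10 (A)
Reading remainders bottom to top: A1BA



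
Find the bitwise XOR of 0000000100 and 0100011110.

XOR: 1 when bits differ
  0000000100
^ 0100011110
------------
  0100011010
Decimal: 4 ^ 286 = 282



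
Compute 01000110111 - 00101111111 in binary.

Method 1 - Direct subtraction (column by column from the right: bit − bit − borrow-in; if negative, add 2 and borrow 1 from the next column):
borrow: 01111110000
        01000110111
-       00101111111
-------------------
        00010111000

Method 2 - Add two's complement:
Two's complement of 00101111111: invert → 11010000000, add 1 → 11010000001
  01000110111
+ 11010000001
-------------
 100010111000  (end carry out of the top bit = 1)
Discarding the end carry: 00010111000
Decimal check:
  01000110111 = 512 + 32 + 16 + 4 + 2 + 1 = 567
  00101111111 = 256 + 64 + 32 + 16 + 8 + 4 + 2 + 1 = 383
  567 - 383 = 184, and 00010111000 = 128 + 32 + 16 + 8 = 184 ✓



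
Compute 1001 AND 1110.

AND: 1 only when both bits are 1
  1001
& 1110
------
  1000
Decimal: 9 & 14 = 8



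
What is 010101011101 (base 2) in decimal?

Sum of powers of 2 for each 1-bit:
2^0 + 2^2 + 2^3 + 2^4 + 2^6 + 2^8 + 2^10
= 1 + 4 + 8 + 16 + 64 + 256 + 1024
= 1373



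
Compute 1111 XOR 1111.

XOR: 1 when bits differ
  1111
^ 1111
------
  0000
Decimal: 15 ^ 15 = 0



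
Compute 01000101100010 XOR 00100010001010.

XOR: 1 when bits differ
  01000101100010
^ 00100010001010
----------------
  01100111101000
Decimal: 4450 ^ 2186 = 6632



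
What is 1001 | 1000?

OR: 1 when either bit is 1
  1001
| 1000
------
  1001
Decimal: 9 | 8 = 9



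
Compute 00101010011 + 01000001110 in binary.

Add column by column from the right: bit + bit + carry-in; write the sum mod 2, carry 1 when the sum is 2 or 3.
carry:  00000111100
        00101010011
+       01000001110
-------------------
       001101100001
(the carry out of the leftmost column, 0, becomes the leading bit)
Decimal check:
  00101010011 = 256 + 64 + 16 + 2 + 1 = 339
  01000001110 = 512 + 8 + 4 + 2 = 526
  339 + 526 = 865, and 001101100001 = 512 + 256 + 64 + 32 + 1 = 865 ✓



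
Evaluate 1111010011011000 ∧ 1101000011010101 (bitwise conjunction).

AND: 1 only when both bits are 1
  1111010011011000
& 1101000011010101
------------------
  1101000011010000
Decimal: 62680 & 53461 = 53456



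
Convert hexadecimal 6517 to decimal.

Expand by place value (powers of 16):
6517 = 6 × 16^3 + 5 × 16^2 + 1 × 16^1 + 7 × 16^0
= 6 × 4096 + 5 × 256 + 1 × 16 + 7 × 1
= 24576 + 1280 + 16 + 7
= 25879



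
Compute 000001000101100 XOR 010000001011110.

XOR: 1 when bits differ
  000001000101100
^ 010000001011110
-----------------
  010001001110010
Decimal: 556 ^ 8286 = 8818



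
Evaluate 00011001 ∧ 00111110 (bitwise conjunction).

AND: 1 only when both bits are 1
  00011001
& 00111110
----------
  00011000
Decimal: 25 & 62 = 24



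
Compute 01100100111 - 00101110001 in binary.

Method 1 - Direct subtraction (column by column from the right: bit − bit − borrow-in; if negative, add 2 and borrow 1 from the next column):
borrow: 01111100000
        01100100111
-       00101110001
-------------------
        00110110110

Method 2 - Add two's complement:
Two's complement of 00101110001: invert → 11010001110, add 1 → 11010001111
  01100100111
+ 11010001111
-------------
 100110110110  (end carry out of the top bit = 1)
Discarding the end carry: 00110110110
Decimal check:
  01100100111 = 512 + 256 + 32 + 4 + 2 + 1 = 807
  00101110001 = 256 + 64 + 32 + 16 + 1 = 369
  807 - 369 = 438, and 00110110110 = 256 + 128 + 32 + 16 + 4 + 2 = 438 ✓



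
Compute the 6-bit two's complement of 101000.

Original (sign bit 1, negative): 101000
Step 1 - Invert all bits: 010111
Step 2 - Add 1: 011000
Verification: 101000 + 011000 = 1000000; discarding the end carry (carry out of the top bit) leaves the 6-bit value 000000, as required for x + (-x)



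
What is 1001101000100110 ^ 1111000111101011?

XOR: 1 when bits differ
  1001101000100110
^ 1111000111101011
------------------
  0110101111001101
Decimal: 39462 ^ 61931 = 27597



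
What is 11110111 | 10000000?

OR: 1 when either bit is 1
  11110111
| 10000000
----------
  11110111
Decimal: 247 | 128 = 247



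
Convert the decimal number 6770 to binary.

Using repeated division by 2:
6770 ÷ 2 = 3385 remainder 0
3385 ÷ 2 = 1692 remainder 1
1692 ÷ 2 = 846 remainder 0
846 ÷ 2 = 423 remainder 0
423 ÷ 2 = 211 remainder 1
211 ÷ 2 = 105 remainder 1
105 ÷ 2 = 52 remainder 1
52 ÷ 2 = 26 remainder 0
26 ÷ 2 = 13 remainder 0
13 ÷ 2 = 6 remainder 1
6 ÷ 2 = 3 remainder 0
3 ÷ 2 = 1 remainder 1
1 ÷ 2 = 0 remainder 1
Reading remainders bottom to top: 1101001110010



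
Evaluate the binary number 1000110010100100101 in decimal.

Sum of powers of 2 for each 1-bit:
2^0 + 2^2 + 2^5 + 2^8 + 2^10 + 2^13 + 2^14 + 2^18
= 1 + 4 + 32 + 256 + 1024 + 8192 + 16384 + 262144
= 288037



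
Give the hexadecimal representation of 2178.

Using repeated division by 16 (digits 10–15 are A–F):
2178 ÷ 16 = 136 remainder 2
136 ÷ 16 = 8 remainder 8
8 ÷ 16 = 0 remainder 8
Reading remainders bottom to top: 882



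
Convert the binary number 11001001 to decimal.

Sum of powers of 2 for each 1-bit:
2^0 + 2^3 + 2^6 + 2^7
= 1 + 8 + 64 + 128
= 201



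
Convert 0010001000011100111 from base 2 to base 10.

Sum of powers of 2 for each 1-bit:
2^0 + 2^1 + 2^2 + 2^5 + 2^6 + 2^7 + 2^12 + 2^16
= 1 + 2 + 4 + 32 + 64 + 128 + 4096 + 65536
= 69863

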